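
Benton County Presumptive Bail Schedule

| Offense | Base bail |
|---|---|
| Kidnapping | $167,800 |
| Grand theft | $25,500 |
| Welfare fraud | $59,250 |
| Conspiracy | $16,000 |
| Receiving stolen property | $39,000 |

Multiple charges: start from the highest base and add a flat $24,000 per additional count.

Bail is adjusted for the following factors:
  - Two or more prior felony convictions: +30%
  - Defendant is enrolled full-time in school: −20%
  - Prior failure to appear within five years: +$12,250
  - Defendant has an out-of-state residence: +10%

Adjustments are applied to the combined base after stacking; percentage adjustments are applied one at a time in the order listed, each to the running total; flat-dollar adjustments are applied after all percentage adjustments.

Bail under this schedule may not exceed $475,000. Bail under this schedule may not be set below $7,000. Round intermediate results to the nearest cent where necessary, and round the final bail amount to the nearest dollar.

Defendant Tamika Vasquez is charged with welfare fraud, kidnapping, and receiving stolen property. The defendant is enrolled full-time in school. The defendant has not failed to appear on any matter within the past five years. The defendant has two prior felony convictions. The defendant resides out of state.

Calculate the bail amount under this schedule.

$246,875

Base amounts from the schedule: welfare fraud $59,250; kidnapping $167,800; receiving stolen property $39,000.
Stacking rule: highest base plus $24,000 per additional charge. Highest is kidnapping at $167,800; 2 additional charges → +$48,000. Combined base = $215,800.
Two or more prior felony convictions (+30%): $215,800 × 1.3 = $280,540.
Defendant is enrolled full-time in school (−20%): $280,540 × 0.8 = $224,432.
Defendant has an out-of-state residence (+10%): $224,432 × 1.1 = $246,875.20.
$246,875.20 is within the $475,000 maximum.
$246,875.20 is at or above the $7,000 minimum.
Rounded to the nearest dollar: $246,875.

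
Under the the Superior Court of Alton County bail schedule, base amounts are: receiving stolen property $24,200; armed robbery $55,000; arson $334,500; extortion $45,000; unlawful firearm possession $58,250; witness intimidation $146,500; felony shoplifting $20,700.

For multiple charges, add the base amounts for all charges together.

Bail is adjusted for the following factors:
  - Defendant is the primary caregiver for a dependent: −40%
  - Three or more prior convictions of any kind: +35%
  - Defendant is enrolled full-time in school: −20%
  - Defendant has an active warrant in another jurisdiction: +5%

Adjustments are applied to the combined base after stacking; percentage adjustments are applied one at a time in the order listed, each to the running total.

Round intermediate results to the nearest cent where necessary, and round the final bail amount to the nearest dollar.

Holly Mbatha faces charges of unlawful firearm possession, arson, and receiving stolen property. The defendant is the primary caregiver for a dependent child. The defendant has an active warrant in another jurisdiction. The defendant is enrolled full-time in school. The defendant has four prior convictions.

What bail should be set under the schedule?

$283,693

Base amounts from the schedule: unlawful firearm possession $58,250; arson $334,500; receiving stolen property $24,200.
Stacking rule: sum of all bases. $58,250 + $334,500 + $24,200 = $416,950.
Defendant is the primary caregiver for a dependent (−40%): $416,950 × 0.6 = $250,170.
Three or more prior convictions of any kind (+35%): $250,170 × 1.35 = $337,729.50.
Defendant is enrolled full-time in school (−20%): $337,729.50 × 0.8 = $270,183.60.
Defendant has an active warrant in another jurisdiction (+5%): $270,183.60 × 1.05 = $283,692.78.
Rounded to the nearest dollar: $283,693.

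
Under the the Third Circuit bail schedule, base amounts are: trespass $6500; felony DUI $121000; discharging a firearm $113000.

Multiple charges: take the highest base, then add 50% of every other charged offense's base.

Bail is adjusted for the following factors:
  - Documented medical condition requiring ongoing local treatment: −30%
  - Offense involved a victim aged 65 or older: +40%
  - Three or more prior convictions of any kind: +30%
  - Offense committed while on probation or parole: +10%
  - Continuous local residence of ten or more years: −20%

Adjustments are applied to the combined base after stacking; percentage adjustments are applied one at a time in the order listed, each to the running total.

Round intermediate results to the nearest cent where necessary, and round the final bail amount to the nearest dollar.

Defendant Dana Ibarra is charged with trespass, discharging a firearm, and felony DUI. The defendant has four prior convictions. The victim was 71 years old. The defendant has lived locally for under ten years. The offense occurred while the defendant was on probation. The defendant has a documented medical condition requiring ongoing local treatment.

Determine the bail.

Base amounts from the schedule: trespass $6500; discharging a firearm $113000; felony DUI $121000.
Stacking rule: highest base plus 50% of each additional charge. Highest is felony DUI at $121000. Additional: $6500 × 50% = $3250; $113000 × 50% = $56500. Combined base = $121000 + $59750 = $180750.
Documented medical condition requiring ongoing local treatment (−30%): $180750 × 0.7 = $126525.
Offense involved a victim aged 65 or older (+40%): $126525 × 1.4 = $177135.
Three or more prior convictions of any kind (+30%): $177135 × 1.3 = $230275.50.
Offense committed while on probation or parole (+10%): $230275.50 × 1.1 = $253303.05.
Rounded to the nearest dollar: $253303.

$253303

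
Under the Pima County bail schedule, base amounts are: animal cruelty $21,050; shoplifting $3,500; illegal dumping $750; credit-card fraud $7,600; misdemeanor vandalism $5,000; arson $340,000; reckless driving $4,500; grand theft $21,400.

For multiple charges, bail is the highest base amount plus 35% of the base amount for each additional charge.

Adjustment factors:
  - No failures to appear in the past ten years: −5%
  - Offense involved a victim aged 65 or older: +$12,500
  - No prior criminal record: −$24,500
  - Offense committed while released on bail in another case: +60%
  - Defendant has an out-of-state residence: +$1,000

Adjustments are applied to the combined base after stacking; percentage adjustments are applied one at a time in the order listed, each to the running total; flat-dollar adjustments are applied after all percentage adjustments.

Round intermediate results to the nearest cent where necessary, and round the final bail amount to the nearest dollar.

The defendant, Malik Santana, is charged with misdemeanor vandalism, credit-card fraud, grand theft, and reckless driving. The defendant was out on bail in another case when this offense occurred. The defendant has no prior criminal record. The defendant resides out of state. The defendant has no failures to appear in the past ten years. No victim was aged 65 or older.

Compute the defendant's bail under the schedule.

Base amounts from the schedule: misdemeanor vandalism $5,000; credit-card fraud $7,600; grand theft $21,400; reckless driving $4,500.
Stacking rule: highest base plus 35% of each additional charge. Highest is grand theft at $21,400. Additional: $5,000 × 35% = $1,750; $7,600 × 35% = $2,660; $4,500 × 35% = $1,575. Combined base = $21,400 + $5,985 = $27,385.
No failures to appear in the past ten years (−5%): $27,385 × 0.95 = $26,015.75.
Offense committed while released on bail in another case (+60%): $26,015.75 × 1.6 = $41,625.20.
No prior criminal record (−$24,500 flat): $41,625.20 − $24,500 = $17,125.20.
Defendant has an out-of-state residence (+$1,000 flat): $17,125.20 + $1,000 = $18,125.20.
Rounded to the nearest dollar: $18,125.

$18,125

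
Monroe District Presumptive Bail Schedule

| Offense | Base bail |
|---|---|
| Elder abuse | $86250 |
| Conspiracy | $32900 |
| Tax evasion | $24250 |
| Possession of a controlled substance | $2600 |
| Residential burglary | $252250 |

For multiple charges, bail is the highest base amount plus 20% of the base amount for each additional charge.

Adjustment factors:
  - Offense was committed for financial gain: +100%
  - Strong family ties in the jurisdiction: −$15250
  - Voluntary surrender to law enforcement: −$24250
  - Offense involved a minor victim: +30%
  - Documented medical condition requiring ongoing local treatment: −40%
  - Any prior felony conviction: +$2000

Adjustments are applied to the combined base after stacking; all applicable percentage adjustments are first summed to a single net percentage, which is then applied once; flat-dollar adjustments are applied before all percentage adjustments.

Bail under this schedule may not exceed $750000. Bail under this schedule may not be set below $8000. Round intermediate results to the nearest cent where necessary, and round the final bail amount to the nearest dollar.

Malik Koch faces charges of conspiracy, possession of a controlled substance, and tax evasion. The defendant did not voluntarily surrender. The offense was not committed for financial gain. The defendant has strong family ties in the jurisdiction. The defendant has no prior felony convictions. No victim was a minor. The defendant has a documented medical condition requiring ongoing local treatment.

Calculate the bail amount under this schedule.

Base amounts from the schedule: conspiracy $32900; possession of a controlled substance $2600; tax evasion $24250.
Stacking rule: highest base plus 20% of each additional charge. Highest is conspiracy at $32900. Additional: $2600 × 20% = $520; $24250 × 20% = $4850. Combined base = $32900 + $5370 = $38270.
Strong family ties in the jurisdiction (−$15250 flat): $38270 − $15250 = $23020.
Documented medical condition requiring ongoing local treatment (−40%): $23020 × 0.6 = $13812.
$13812 is within the $750000 maximum.
$13812 is at or above the $8000 minimum.

$13812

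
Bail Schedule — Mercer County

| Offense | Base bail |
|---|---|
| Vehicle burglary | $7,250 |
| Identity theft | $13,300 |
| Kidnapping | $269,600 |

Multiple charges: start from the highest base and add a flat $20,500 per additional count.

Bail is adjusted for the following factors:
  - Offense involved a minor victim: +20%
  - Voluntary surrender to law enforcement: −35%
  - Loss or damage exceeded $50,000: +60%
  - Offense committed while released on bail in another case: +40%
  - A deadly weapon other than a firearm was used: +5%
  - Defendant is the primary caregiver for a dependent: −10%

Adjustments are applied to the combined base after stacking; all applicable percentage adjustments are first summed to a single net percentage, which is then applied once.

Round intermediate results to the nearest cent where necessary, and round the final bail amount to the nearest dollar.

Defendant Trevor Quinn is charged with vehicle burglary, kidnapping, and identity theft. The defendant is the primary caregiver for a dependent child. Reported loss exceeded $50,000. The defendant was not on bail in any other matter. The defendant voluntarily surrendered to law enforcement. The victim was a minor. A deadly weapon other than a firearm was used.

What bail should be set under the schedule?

$434,840

Base amounts from the schedule: vehicle burglary $7,250; kidnapping $269,600; identity theft $13,300.
Stacking rule: highest base plus $20,500 per additional charge. Highest is kidnapping at $269,600; 2 additional charges → +$41,000. Combined base = $310,600.
Net percentage adjustment: +20% −35% +60% +5% −10% = +40%. $310,600 × 1.4 = $434,840.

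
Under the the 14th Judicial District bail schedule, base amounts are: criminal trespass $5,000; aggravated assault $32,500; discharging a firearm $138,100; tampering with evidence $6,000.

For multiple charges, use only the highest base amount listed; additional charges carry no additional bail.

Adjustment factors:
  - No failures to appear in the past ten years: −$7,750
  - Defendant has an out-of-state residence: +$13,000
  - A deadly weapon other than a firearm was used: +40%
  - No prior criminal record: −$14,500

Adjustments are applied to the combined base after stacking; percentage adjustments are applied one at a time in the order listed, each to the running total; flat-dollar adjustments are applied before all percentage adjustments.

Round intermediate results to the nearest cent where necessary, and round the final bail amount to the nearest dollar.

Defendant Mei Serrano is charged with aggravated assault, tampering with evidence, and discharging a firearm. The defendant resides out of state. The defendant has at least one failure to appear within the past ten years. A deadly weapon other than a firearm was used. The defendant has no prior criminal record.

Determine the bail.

$191,240

Base amounts from the schedule: aggravated assault $32,500; tampering with evidence $6,000; discharging a firearm $138,100.
Stacking rule: use the highest base only. Highest is discharging a firearm at $138,100. Combined base = $138,100.
Defendant has an out-of-state residence (+$13,000 flat): $138,100 + $13,000 = $151,100.
No prior criminal record (−$14,500 flat): $151,100 − $14,500 = $136,600.
A deadly weapon other than a firearm was used (+40%): $136,600 × 1.4 = $191,240.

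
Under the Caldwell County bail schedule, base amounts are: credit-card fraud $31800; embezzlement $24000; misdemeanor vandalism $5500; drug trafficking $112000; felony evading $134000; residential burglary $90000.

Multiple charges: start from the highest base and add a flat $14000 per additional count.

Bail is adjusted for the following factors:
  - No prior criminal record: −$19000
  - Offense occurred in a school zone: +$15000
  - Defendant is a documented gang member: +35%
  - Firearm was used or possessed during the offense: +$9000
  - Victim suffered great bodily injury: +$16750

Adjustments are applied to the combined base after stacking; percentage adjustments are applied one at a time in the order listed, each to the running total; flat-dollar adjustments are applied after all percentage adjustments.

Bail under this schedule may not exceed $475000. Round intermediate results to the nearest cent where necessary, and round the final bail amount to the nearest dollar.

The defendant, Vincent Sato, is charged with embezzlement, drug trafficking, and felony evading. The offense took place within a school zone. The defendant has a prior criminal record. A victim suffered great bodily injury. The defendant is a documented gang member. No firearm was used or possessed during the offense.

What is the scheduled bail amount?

$250450

Base amounts from the schedule: embezzlement $24000; drug trafficking $112000; felony evading $134000.
Stacking rule: highest base plus $14000 per additional charge. Highest is felony evading at $134000; 2 additional charges → +$28000. Combined base = $162000.
Defendant is a documented gang member (+35%): $162000 × 1.35 = $218700.
Offense occurred in a school zone (+$15000 flat): $218700 + $15000 = $233700.
Victim suffered great bodily injury (+$16750 flat): $233700 + $16750 = $250450.
$250450 is within the $475000 maximum.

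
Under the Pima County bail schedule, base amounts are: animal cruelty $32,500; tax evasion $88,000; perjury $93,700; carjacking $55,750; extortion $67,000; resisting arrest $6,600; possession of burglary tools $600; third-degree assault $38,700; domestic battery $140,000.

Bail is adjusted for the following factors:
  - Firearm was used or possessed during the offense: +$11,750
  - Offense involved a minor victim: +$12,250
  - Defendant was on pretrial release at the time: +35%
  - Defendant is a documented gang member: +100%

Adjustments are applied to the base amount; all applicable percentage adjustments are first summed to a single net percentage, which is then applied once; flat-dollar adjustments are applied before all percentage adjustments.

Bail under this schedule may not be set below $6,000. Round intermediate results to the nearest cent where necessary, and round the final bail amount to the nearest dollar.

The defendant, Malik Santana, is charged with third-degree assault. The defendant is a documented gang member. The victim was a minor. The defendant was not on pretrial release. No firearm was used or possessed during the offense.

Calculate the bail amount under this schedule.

Base amounts from the schedule: third-degree assault $38,700.
Single charge. Combined base = $38,700.
Offense involved a minor victim (+$12,250 flat): $38,700 + $12,250 = $50,950.
Defendant is a documented gang member (+100%): $50,950 × 2 = $101,900.
$101,900 is at or above the $6,000 minimum.

$101,900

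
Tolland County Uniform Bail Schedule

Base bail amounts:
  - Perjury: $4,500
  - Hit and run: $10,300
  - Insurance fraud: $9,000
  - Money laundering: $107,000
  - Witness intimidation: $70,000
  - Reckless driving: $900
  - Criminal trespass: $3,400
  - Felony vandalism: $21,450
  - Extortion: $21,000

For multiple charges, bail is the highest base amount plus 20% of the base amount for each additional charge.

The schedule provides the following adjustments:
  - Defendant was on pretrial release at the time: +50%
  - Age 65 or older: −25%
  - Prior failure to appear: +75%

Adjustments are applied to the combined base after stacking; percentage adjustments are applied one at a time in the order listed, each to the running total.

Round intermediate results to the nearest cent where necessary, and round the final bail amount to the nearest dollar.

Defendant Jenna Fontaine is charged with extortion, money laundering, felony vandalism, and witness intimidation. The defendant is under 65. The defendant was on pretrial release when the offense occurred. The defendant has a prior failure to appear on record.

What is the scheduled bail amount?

$339,911

Base amounts from the schedule: extortion $21,000; money laundering $107,000; felony vandalism $21,450; witness intimidation $70,000.
Stacking rule: highest base plus 20% of each additional charge. Highest is money laundering at $107,000. Additional: $21,000 × 20% = $4,200; $21,450 × 20% = $4,290; $70,000 × 20% = $14,000. Combined base = $107,000 + $22,490 = $129,490.
Defendant was on pretrial release at the time (+50%): $129,490 × 1.5 = $194,235.
Prior failure to appear (+75%): $194,235 × 1.75 = $339,911.25.
Rounded to the nearest dollar: $339,911.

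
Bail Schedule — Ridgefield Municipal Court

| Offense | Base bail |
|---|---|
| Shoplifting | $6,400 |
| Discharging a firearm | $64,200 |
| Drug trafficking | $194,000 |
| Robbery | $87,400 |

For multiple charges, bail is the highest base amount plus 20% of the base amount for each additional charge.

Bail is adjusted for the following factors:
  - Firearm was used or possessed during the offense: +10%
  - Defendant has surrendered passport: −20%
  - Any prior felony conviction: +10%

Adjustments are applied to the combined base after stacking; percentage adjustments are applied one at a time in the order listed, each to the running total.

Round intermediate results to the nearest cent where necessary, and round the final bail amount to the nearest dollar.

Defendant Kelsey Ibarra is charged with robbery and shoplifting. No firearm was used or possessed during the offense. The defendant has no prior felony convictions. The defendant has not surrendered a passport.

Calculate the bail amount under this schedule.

Base amounts from the schedule: robbery $87,400; shoplifting $6,400.
Stacking rule: highest base plus 20% of each additional charge. Highest is robbery at $87,400. Additional: $6,400 × 20% = $1,280. Combined base = $87,400 + $1,280 = $88,680.
No adjustment factors apply to this defendant.

$88,680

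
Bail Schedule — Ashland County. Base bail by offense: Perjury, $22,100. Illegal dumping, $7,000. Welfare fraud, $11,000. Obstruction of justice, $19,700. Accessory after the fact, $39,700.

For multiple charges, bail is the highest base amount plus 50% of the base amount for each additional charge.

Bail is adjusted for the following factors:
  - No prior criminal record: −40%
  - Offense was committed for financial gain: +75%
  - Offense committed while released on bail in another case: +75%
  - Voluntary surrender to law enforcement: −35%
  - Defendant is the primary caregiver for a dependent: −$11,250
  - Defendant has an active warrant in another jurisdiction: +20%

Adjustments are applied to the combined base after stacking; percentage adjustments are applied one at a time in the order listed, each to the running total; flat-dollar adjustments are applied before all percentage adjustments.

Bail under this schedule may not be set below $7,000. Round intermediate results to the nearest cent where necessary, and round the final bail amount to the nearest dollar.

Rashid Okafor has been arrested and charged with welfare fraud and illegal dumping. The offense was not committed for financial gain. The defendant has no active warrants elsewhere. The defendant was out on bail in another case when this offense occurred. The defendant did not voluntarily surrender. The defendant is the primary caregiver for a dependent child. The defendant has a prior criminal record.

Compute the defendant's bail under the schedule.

Base amounts from the schedule: welfare fraud $11,000; illegal dumping $7,000.
Stacking rule: highest base plus 50% of each additional charge. Highest is welfare fraud at $11,000. Additional: $7,000 × 50% = $3,500. Combined base = $11,000 + $3,500 = $14,500.
Defendant is the primary caregiver for a dependent (−$11,250 flat): $14,500 − $11,250 = $3,250.
Offense committed while released on bail in another case (+75%): $3,250 × 1.75 = $5,687.50.
Result $5,687.50 is below the minimum of $7,000; bail is set at the minimum $7,000.

$7,000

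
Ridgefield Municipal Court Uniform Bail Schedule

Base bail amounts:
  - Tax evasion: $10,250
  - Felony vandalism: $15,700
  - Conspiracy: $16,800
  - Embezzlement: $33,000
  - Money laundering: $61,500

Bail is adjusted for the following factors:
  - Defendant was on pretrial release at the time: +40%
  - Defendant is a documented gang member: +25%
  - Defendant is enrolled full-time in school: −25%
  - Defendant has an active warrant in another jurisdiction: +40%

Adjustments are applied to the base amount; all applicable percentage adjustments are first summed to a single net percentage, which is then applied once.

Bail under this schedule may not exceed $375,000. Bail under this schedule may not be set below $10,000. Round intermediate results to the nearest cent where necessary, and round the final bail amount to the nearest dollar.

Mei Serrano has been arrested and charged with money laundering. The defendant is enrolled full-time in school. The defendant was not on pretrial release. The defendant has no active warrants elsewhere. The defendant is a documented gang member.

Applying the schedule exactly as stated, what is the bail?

Base amounts from the schedule: money laundering $61,500.
Single charge. Combined base = $61,500.
Net percentage adjustment: +25% −25% = +0%. $61,500 × 1 = $61,500.
$61,500 is within the $375,000 maximum.
$61,500 is at or above the $10,000 minimum.

$61,500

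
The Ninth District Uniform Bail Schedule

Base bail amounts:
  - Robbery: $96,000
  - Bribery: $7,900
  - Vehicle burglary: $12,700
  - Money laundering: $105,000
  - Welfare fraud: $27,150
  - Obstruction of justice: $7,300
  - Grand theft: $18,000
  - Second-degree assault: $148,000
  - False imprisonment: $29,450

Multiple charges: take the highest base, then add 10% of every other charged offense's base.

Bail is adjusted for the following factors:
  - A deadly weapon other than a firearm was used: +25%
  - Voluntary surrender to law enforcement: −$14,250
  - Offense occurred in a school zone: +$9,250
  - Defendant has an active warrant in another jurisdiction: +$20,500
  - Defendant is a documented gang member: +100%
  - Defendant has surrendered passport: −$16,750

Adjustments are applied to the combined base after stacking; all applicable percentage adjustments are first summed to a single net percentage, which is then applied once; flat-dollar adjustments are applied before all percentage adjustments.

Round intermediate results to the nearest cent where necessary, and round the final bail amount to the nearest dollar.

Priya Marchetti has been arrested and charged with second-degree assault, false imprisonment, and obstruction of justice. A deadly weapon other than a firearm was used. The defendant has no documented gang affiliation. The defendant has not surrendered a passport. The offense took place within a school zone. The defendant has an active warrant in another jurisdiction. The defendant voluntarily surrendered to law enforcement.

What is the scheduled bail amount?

Base amounts from the schedule: second-degree assault $148,000; false imprisonment $29,450; obstruction of justice $7,300.
Stacking rule: highest base plus 10% of each additional charge. Highest is second-degree assault at $148,000. Additional: $29,450 × 10% = $2,945; $7,300 × 10% = $730. Combined base = $148,000 + $3,675 = $151,675.
Voluntary surrender to law enforcement (−$14,250 flat): $151,675 − $14,250 = $137,425.
Offense occurred in a school zone (+$9,250 flat): $137,425 + $9,250 = $146,675.
Defendant has an active warrant in another jurisdiction (+$20,500 flat): $146,675 + $20,500 = $167,175.
A deadly weapon other than a firearm was used (+25%): $167,175 × 1.25 = $208,968.75.
Rounded to the nearest dollar: $208,969.

$208,969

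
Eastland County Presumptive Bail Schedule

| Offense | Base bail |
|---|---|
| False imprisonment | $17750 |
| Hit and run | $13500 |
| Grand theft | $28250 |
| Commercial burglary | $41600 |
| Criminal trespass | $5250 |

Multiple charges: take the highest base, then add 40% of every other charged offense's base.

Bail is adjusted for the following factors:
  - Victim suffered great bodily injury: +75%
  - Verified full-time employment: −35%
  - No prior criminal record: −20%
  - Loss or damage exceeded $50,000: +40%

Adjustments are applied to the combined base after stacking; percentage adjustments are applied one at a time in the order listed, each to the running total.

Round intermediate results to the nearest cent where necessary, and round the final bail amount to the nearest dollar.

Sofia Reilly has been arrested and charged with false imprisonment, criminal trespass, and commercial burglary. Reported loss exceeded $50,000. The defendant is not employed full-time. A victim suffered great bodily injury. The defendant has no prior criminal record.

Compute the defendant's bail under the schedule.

$99568

Base amounts from the schedule: false imprisonment $17750; criminal trespass $5250; commercial burglary $41600.
Stacking rule: highest base plus 40% of each additional charge. Highest is commercial burglary at $41600. Additional: $17750 × 40% = $7100; $5250 × 40% = $2100. Combined base = $41600 + $9200 = $50800.
Victim suffered great bodily injury (+75%): $50800 × 1.75 = $88900.
No prior criminal record (−20%): $88900 × 0.8 = $71120.
Loss or damage exceeded $50,000 (+40%): $71120 × 1.4 = $99568.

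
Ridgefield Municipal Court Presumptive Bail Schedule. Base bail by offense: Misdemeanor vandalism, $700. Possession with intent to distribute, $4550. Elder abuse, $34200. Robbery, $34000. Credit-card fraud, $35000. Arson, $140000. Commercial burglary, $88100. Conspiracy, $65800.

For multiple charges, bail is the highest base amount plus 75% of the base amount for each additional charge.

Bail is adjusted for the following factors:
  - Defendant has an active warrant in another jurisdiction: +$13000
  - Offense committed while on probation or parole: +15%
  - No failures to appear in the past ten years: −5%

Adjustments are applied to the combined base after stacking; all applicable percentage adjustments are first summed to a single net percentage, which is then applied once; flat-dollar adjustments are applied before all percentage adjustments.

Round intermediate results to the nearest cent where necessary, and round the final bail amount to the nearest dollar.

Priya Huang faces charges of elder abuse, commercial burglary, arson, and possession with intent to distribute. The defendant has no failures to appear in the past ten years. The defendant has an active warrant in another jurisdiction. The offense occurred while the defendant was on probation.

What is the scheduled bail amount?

Base amounts from the schedule: elder abuse $34200; commercial burglary $88100; arson $140000; possession with intent to distribute $4550.
Stacking rule: highest base plus 75% of each additional charge. Highest is arson at $140000. Additional: $34200 × 75% = $25650; $88100 × 75% = $66075; $4550 × 75% = $3412.50. Combined base = $140000 + $95137.50 = $235137.50.
Defendant has an active warrant in another jurisdiction (+$13000 flat): $235137.50 + $13000 = $248137.50.
Net percentage adjustment: +15% −5% = +10%. $248137.50 × 1.1 = $272951.25.
Rounded to the nearest dollar: $272951.

$272951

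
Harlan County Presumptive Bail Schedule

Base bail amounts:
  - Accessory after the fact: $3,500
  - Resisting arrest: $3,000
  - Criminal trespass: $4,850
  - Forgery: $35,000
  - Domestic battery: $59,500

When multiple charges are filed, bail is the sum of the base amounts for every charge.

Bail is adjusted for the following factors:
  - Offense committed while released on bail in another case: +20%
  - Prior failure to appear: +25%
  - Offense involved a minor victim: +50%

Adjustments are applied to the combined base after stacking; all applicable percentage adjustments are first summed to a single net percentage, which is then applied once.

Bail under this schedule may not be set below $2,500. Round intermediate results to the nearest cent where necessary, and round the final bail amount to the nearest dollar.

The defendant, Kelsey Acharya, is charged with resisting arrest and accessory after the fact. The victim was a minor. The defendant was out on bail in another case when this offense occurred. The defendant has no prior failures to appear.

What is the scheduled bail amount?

Base amounts from the schedule: resisting arrest $3,000; accessory after the fact $3,500.
Stacking rule: sum of all bases. $3,000 + $3,500 = $6,500.
Net percentage adjustment: +20% +50% = +70%. $6,500 × 1.7 = $11,050.
$11,050 is at or above the $2,500 minimum.

$11,050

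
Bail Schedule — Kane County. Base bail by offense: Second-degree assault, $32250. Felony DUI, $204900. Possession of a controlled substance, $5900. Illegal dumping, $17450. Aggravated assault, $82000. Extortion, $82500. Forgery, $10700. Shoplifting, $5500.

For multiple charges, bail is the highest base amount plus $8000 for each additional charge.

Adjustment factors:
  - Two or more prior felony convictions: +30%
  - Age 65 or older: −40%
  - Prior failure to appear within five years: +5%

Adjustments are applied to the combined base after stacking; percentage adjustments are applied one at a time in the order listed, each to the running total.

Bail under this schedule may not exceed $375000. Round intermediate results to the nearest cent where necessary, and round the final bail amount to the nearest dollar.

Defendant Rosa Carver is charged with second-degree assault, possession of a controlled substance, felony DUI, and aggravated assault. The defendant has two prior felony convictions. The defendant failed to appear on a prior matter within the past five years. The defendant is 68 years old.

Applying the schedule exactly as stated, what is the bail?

$187469

Base amounts from the schedule: second-degree assault $32250; possession of a controlled substance $5900; felony DUI $204900; aggravated assault $82000.
Stacking rule: highest base plus $8000 per additional charge. Highest is felony DUI at $204900; 3 additional charges → +$24000. Combined base = $228900.
Two or more prior felony convictions (+30%): $228900 × 1.3 = $297570.
Age 65 or older (−40%): $297570 × 0.6 = $178542.
Prior failure to appear within five years (+5%): $178542 × 1.05 = $187469.10.
$187469.10 is within the $375000 maximum.
Rounded to the nearest dollar: $187469.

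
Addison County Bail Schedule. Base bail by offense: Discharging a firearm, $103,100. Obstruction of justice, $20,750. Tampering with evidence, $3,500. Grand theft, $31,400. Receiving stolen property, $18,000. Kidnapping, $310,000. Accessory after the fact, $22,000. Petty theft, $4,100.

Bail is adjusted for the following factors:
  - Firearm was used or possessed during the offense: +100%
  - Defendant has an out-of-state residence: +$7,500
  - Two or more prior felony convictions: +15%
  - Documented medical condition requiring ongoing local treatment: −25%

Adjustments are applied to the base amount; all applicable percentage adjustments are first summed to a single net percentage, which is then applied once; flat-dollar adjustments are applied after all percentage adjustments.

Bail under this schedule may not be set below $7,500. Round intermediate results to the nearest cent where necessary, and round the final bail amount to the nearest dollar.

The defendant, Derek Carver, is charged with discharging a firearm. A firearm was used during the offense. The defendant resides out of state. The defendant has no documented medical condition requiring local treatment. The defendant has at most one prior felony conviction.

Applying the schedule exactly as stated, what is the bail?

$213,700

Base amounts from the schedule: discharging a firearm $103,100.
Single charge. Combined base = $103,100.
Firearm was used or possessed during the offense (+100%): $103,100 × 2 = $206,200.
Defendant has an out-of-state residence (+$7,500 flat): $206,200 + $7,500 = $213,700.
$213,700 is at or above the $7,500 minimum.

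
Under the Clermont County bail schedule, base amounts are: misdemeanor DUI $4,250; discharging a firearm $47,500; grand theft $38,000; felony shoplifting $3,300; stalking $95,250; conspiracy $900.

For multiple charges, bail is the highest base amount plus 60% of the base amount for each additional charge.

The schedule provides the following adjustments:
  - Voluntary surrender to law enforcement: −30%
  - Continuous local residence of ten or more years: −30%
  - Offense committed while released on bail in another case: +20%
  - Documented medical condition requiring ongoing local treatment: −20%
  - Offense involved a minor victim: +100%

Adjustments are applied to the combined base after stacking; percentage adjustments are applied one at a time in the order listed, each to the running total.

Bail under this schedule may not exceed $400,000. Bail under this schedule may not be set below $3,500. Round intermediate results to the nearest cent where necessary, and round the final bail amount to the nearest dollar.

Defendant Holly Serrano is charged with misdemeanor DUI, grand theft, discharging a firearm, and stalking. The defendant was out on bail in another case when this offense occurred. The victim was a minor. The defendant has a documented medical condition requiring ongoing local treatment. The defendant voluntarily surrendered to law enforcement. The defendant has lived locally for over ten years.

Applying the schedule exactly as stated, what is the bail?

Base amounts from the schedule: misdemeanor DUI $4,250; grand theft $38,000; discharging a firearm $47,500; stalking $95,250.
Stacking rule: highest base plus 60% of each additional charge. Highest is stalking at $95,250. Additional: $4,250 × 60% = $2,550; $38,000 × 60% = $22,800; $47,500 × 60% = $28,500. Combined base = $95,250 + $53,850 = $149,100.
Voluntary surrender to law enforcement (−30%): $149,100 × 0.7 = $104,370.
Continuous local residence of ten or more years (−30%): $104,370 × 0.7 = $73,059.
Offense committed while released on bail in another case (+20%): $73,059 × 1.2 = $87,670.80.
Documented medical condition requiring ongoing local treatment (−20%): $87,670.80 × 0.8 = $70,136.64.
Offense involved a minor victim (+100%): $70,136.64 × 2 = $140,273.28.
$140,273.28 is within the $400,000 maximum.
$140,273.28 is at or above the $3,500 minimum.
Rounded to the nearest dollar: $140,273.

$140,273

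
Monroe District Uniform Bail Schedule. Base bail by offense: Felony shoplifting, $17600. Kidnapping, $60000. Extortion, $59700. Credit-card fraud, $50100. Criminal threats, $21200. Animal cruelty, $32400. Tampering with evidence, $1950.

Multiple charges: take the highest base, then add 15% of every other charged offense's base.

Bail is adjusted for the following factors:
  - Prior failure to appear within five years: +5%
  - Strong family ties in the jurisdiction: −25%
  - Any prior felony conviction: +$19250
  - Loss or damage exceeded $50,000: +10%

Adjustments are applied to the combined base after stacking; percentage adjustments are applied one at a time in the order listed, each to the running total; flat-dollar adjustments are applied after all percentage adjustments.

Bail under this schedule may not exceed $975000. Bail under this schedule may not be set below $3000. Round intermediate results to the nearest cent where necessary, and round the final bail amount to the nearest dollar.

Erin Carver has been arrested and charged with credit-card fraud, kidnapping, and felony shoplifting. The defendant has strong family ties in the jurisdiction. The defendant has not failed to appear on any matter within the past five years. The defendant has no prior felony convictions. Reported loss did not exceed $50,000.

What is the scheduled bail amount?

Base amounts from the schedule: credit-card fraud $50100; kidnapping $60000; felony shoplifting $17600.
Stacking rule: highest base plus 15% of each additional charge. Highest is kidnapping at $60000. Additional: $50100 × 15% = $7515; $17600 × 15% = $2640. Combined base = $60000 + $10155 = $70155.
Strong family ties in the jurisdiction (−25%): $70155 × 0.75 = $52616.25.
$52616.25 is within the $975000 maximum.
$52616.25 is at or above the $3000 minimum.
Rounded to the nearest dollar: $52616.

$52616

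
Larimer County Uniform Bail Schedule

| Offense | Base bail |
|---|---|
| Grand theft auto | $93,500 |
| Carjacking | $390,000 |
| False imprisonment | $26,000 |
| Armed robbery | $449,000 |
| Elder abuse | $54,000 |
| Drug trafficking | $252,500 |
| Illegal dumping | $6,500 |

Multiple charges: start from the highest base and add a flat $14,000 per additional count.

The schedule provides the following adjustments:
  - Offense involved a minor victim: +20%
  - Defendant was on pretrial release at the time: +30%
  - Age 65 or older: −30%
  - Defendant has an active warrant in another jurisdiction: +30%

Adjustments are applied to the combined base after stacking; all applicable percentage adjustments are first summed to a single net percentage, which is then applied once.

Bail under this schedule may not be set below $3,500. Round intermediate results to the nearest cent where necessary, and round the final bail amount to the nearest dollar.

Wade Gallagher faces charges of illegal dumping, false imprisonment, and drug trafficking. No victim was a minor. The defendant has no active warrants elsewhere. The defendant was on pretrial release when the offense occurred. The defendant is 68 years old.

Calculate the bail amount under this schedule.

Base amounts from the schedule: illegal dumping $6,500; false imprisonment $26,000; drug trafficking $252,500.
Stacking rule: highest base plus $14,000 per additional charge. Highest is drug trafficking at $252,500; 2 additional charges → +$28,000. Combined base = $280,500.
Net percentage adjustment: +30% −30% = +0%. $280,500 × 1 = $280,500.
$280,500 is at or above the $3,500 minimum.

$280,500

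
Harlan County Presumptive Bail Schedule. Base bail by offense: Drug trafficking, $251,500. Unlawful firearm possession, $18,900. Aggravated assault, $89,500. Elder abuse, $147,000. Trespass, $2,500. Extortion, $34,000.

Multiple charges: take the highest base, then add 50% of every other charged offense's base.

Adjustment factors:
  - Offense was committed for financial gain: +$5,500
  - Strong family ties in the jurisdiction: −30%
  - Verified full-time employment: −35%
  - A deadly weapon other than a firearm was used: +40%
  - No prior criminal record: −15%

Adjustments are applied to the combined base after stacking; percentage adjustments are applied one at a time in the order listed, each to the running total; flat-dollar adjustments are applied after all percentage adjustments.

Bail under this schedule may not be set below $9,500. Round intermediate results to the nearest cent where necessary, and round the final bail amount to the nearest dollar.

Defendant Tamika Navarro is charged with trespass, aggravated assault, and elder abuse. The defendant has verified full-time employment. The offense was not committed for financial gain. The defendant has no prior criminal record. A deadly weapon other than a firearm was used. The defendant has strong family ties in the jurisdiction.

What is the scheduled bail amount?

$104,500

Base amounts from the schedule: trespass $2,500; aggravated assault $89,500; elder abuse $147,000.
Stacking rule: highest base plus 50% of each additional charge. Highest is elder abuse at $147,000. Additional: $2,500 × 50% = $1,250; $89,500 × 50% = $44,750. Combined base = $147,000 + $46,000 = $193,000.
Strong family ties in the jurisdiction (−30%): $193,000 × 0.7 = $135,100.
Verified full-time employment (−35%): $135,100 × 0.65 = $87,815.
A deadly weapon other than a firearm was used (+40%): $87,815 × 1.4 = $122,941.
No prior criminal record (−15%): $122,941 × 0.85 = $104,499.85.
$104,499.85 is at or above the $9,500 minimum.
Rounded to the nearest dollar: $104,500.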